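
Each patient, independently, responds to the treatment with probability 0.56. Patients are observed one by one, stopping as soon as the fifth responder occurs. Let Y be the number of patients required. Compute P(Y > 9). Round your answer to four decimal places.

0.3551

Needing more than 9 patients ⇔ fewer than 5 successes in the first 9. With X ~ Binomial(9, 0.56), P(Y > 9) = P(X ≤ 4).
  k=0: C(9,0)·0.56^0·0.44^9 = 0.000618
  k=1: C(9,1)·0.56^1·0.44^8 = 0.007080
  k=2: C(9,2)·0.56^2·0.44^7 = 0.036045
  k=3: C(9,3)·0.56^3·0.44^6 = 0.107043
  k=4: C(9,4)·0.56^4·0.44^5 = 0.204355
P(X ≤ 4) = 0.355142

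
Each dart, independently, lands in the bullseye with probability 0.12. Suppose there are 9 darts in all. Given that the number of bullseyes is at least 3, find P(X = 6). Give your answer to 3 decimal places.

X ~ Binomial(9, 0.12). Want P(X=6 | X≥3) = P(X=6) / P(X≥3).
P(X=6) = C(9,6)·0.12^6·0.88^3 = 0.00017
P(X≥3) = 1 − 0.31648 − 0.38841 − 0.21186 = 0.08326
Ratio = 0.00017 / 0.08326 = 0.00205

0.002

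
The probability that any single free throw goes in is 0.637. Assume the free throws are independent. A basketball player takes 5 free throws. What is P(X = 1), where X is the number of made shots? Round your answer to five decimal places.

0.05530

X ~ Binomial(n=5, p=0.637).
P(X=1) = C(5,1) · p^1 · (1−p)^4
= 5 · 0.637 · 0.017363 = 0.0553014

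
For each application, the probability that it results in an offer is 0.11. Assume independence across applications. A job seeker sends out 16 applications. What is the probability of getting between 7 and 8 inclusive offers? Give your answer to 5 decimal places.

0.00089

X ~ Binomial(16, 0.11); P(7 ≤ X ≤ 8) = Σ C(16,k) p^k (1−p)^(16−k) over k:
  k=7: C(16,7)·0.11^7·0.89^9 = 0.0007811
  k=8: C(16,8)·0.11^8·0.89^8 = 0.0001086
Total = 0.0008897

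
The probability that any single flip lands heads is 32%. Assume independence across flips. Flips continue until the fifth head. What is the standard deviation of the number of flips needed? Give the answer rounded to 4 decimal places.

Y = total flips until the fifth success; negative binomial with r=5, p=0.32.
SD(Y) = √[r(1−p)/p²] = √(33.203125) = 5.762215

5.7622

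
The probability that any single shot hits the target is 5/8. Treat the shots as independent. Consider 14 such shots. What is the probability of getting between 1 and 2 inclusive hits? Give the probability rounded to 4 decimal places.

0.0003

X ~ Binomial(14, 0.625); P(1 ≤ X ≤ 2) = Σ C(14,k) p^k (1−p)^(14−k) over k:
  k=1: C(14,1)·0.625^1·0.375^13 = 0.000025
  k=2: C(14,2)·0.625^2·0.375^12 = 0.000275
Total = 0.000300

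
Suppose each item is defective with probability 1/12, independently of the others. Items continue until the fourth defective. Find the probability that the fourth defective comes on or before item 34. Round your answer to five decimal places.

Finishing within 34 items ⇔ at least 4 successes in the first 34. With X ~ Binomial(34, 0.083333), P(Y ≤ 34) = 1 − P(X ≤ 3).
  k=0: C(34,0)·0.083333^0·0.916667^34 = 0.0519026
  k=1: C(34,1)·0.083333^1·0.916667^33 = 0.1604262
  k=2: C(34,2)·0.083333^2·0.916667^32 = 0.2406392
  k=3: C(34,3)·0.083333^3·0.916667^31 = 0.2333471
1 − 0.6863151 = 0.3136849

0.31368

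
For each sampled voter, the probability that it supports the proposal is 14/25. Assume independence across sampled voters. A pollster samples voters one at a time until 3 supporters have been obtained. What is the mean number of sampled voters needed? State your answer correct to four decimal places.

Y = total sampled voters until the third success; negative binomial with r=3, p=0.56.
E[Y] = r / p = 3 / 0.56 = 5.357143

5.3571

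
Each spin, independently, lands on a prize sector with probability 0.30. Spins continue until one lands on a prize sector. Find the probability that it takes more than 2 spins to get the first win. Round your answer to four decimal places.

0.4900

Y = number of spins to the first success; geometric, p = 0.30.
P(Y > 2) = P(first 2 all fail) = (1−p)^2 = 0.490000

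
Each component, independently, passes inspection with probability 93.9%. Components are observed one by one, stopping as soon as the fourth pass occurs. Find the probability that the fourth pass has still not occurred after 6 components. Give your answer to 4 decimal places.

0.0039

Needing more than 6 components ⇔ fewer than 4 successes in the first 6. With X ~ Binomial(6, 0.939), P(Y > 6) = P(X ≤ 3).
  k=0: C(6,0)·0.939^0·0.061^6 = 0.000000
  k=1: C(6,1)·0.939^1·0.061^5 = 0.000005
  k=2: C(6,2)·0.939^2·0.061^4 = 0.000183
  k=3: C(6,3)·0.939^3·0.061^3 = 0.003759
P(X ≤ 3) = 0.003946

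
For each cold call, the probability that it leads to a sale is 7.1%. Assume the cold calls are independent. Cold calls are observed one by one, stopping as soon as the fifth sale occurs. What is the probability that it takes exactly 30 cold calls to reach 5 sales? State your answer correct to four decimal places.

Y = trial on which the fifth success occurs; negative binomial, r=5, p=0.071.
P(Y=30) = C(29,4) · p^5 · (1−p)^25
= 23751 · 1.8042e-06 · 0.15863 = 0.006798

0.0068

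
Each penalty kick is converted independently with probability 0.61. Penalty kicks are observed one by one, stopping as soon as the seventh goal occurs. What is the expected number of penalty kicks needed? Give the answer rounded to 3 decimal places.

11.475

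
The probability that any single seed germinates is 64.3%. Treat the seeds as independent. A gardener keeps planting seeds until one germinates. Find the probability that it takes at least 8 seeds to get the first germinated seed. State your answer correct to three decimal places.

Y = number of seeds to the first success; geometric, p = 0.643.
P(Y > 7) = P(first 7 all fail) = (1−p)^7 = 0.00074

0.001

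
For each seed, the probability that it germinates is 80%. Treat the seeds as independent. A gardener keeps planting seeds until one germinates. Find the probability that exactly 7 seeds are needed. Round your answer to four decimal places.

Geometric (trials to first success), p = 0.80.
P(Y = 7) = (1−p)^6 · p = 6.4e-05 · 0.80 = 0.000051

0.0001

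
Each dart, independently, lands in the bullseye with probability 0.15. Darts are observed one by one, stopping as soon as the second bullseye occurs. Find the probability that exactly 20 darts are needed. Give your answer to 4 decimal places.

0.0229

Y = trial on which the second success occurs; negative binomial, r=2, p=0.15.
P(Y=20) = C(19,1) · p^2 · (1−p)^18
= 19 · 0.0225 · 0.053646 = 0.022934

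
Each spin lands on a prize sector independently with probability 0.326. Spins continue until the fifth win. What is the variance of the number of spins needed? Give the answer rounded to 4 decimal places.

Y = total spins until the fifth success; negative binomial with r=5, p=0.326.
Var(Y) = r(1−p)/p² = 5·0.674 / 0.326² = 31.709887

31.7099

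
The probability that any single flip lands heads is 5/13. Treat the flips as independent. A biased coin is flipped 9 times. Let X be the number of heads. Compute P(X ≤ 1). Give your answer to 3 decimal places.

0.084

X ~ Binomial(9, 0.384615); P(X ≤ 1) = Σ C(9,k) p^k (1−p)^(9−k) over k:
  k=0: C(9,0)·0.384615^0·0.615385^9 = 0.01266
  k=1: C(9,1)·0.384615^1·0.615385^8 = 0.07119
Total = 0.08385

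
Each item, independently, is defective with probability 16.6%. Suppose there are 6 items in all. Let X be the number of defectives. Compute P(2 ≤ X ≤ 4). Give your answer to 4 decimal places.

X ~ Binomial(6, 0.166); P(2 ≤ X ≤ 4) = Σ C(6,k) p^k (1−p)^(6−k) over k:
  k=2: C(6,2)·0.166^2·0.834^4 = 0.199973
  k=3: C(6,3)·0.166^3·0.834^3 = 0.053070
  k=4: C(6,4)·0.166^4·0.834^2 = 0.007922
Total = 0.260966

0.2610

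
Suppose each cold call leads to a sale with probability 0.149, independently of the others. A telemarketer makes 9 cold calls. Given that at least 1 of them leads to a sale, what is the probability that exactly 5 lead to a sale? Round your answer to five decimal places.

0.00634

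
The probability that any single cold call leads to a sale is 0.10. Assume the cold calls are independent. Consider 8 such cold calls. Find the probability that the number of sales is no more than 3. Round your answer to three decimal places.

0.995

X ~ Binomial(8, 0.10); P(X ≤ 3) = Σ C(8,k) p^k (1−p)^(8−k) over k:
  k=0: C(8,0)·0.10^0·0.90^8 = 0.43047
  k=1: C(8,1)·0.10^1·0.90^7 = 0.38264
  k=2: C(8,2)·0.10^2·0.90^6 = 0.14880
  k=3: C(8,3)·0.10^3·0.90^5 = 0.03307
Total = 0.99498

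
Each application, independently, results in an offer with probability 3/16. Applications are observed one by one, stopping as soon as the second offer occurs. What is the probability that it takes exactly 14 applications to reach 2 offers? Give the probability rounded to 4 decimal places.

0.0378

Y = trial on which the second success occurs; negative binomial, r=2, p=0.1875.
P(Y=14) = C(13,1) · p^2 · (1−p)^12
= 13 · 0.035156 · 0.082771 = 0.037829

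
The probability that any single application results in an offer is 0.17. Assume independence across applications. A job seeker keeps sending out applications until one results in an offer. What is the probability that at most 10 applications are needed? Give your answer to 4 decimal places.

0.8448

Y = number of applications to the first success; geometric, p = 0.17.
P(Y ≤ 10) = 1 − (1−p)^10 = 1 − 0.155160 = 0.844840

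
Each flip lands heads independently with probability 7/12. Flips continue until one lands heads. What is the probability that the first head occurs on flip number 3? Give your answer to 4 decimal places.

0.1013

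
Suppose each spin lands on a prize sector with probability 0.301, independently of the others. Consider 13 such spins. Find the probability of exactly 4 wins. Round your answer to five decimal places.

X ~ Binomial(n=13, p=0.301).
P(X=4) = C(13,4) · p^4 · (1−p)^9
= 715 · 0.0082085 · 0.039838 = 0.2338119

0.23381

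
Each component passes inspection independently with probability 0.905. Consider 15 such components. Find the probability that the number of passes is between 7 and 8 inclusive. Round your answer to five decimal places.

X ~ Binomial(15, 0.905); P(7 ≤ X ≤ 8) = Σ C(15,k) p^k (1−p)^(15−k) over k:
  k=7: C(15,7)·0.905^7·0.095^8 = 0.0000212
  k=8: C(15,8)·0.905^8·0.095^7 = 0.0002022
Total = 0.0002234

0.00022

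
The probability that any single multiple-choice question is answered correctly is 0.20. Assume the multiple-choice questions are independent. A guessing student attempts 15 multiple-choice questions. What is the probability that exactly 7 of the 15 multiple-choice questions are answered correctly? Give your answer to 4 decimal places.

0.0138

X ~ Binomial(n=15, p=0.20).
P(X=7) = C(15,7) · p^7 · (1−p)^8
= 6435 · 1.28e-05 · 0.16777 = 0.013819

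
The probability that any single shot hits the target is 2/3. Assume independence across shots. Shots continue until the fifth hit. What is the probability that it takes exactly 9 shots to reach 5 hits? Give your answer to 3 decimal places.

Y = trial on which the fifth success occurs; negative binomial, r=5, p=0.666667.
P(Y=9) = C(8,4) · p^5 · (1−p)^4
= 70 · 0.13169 · 0.012346 = 0.11380

0.114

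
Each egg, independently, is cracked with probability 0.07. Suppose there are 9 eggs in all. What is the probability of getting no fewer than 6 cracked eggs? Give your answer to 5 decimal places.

X ~ Binomial(9, 0.07); P(X ≥ 6) = Σ C(9,k) p^k (1−p)^(9−k) over k:
  k=6: C(9,6)·0.07^6·0.93^3 = 0.0000079
  k=7: C(9,7)·0.07^7·0.93^2 = 0.0000003
  k=8: C(9,8)·0.07^8·0.93^1 = 0.0000000
  k=9: C(9,9)·0.07^9·0.93^0 = 0.0000000
Total = 0.0000082

0.00001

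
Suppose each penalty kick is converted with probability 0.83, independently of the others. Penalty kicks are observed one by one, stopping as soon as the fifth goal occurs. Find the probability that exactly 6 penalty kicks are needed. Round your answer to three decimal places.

0.335

Y = trial on which the fifth success occurs; negative binomial, r=5, p=0.83.
P(Y=6) = C(5,4) · p^5 · (1−p)^1
= 5 · 0.3939 · 0.17 = 0.33482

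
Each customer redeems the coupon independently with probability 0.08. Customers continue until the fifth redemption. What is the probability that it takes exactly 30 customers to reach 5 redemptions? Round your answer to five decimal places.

Y = trial on which the fifth success occurs; negative binomial, r=5, p=0.08.
P(Y=30) = C(29,4) · p^5 · (1−p)^25
= 23751 · 3.2768e-06 · 0.12436 = 0.0096789

0.00968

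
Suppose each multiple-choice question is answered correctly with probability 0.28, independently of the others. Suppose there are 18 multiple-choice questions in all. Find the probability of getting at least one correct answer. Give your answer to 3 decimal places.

P(at least one) = 1 − P(none) = 1 − (1 − 0.28)^18
= 1 − 0.00270 = 0.99730

0.997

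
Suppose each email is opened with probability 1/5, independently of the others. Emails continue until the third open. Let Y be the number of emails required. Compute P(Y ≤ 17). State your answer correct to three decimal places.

Finishing within 17 emails ⇔ at least 3 successes in the first 17. With X ~ Binomial(17, 0.20), P(Y ≤ 17) = 1 − P(X ≤ 2).
  k=0: C(17,0)·0.20^0·0.80^17 = 0.02252
  k=1: C(17,1)·0.20^1·0.80^16 = 0.09570
  k=2: C(17,2)·0.20^2·0.80^15 = 0.19140
1 − 0.30962 = 0.69038

0.690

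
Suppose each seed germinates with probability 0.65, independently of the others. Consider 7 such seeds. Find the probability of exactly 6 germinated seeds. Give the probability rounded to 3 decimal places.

0.185

X ~ Binomial(n=7, p=0.65).
P(X=6) = C(7,6) · p^6 · (1−p)^1
= 7 · 0.075419 · 0.35 = 0.18478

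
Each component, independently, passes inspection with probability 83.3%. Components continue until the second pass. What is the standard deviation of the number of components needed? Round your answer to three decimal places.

Y = total components until the second success; negative binomial with r=2, p=0.833.
SD(Y) = √[r(1−p)/p²] = √(0.48134) = 0.69379

0.694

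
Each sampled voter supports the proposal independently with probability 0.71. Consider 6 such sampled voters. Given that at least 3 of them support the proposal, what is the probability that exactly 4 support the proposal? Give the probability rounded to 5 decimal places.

0.34205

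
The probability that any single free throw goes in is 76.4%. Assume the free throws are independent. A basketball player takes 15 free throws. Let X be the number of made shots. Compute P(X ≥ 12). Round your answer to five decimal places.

0.51257

X ~ Binomial(15, 0.764); P(X ≥ 12) = Σ C(15,k) p^k (1−p)^(15−k) over k:
  k=12: C(15,12)·0.764^12·0.236^3 = 0.2365199
  k=13: C(15,13)·0.764^13·0.236^2 = 0.1766961
  k=14: C(15,14)·0.764^14·0.236^1 = 0.0817166
  k=15: C(15,15)·0.764^15·0.236^0 = 0.0176360
Total = 0.5125686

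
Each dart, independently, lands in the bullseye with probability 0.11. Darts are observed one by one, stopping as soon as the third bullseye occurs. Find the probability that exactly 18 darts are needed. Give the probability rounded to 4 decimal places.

0.0315

Y = trial on which the third success occurs; negative binomial, r=3, p=0.11.
P(Y=18) = C(17,2) · p^3 · (1−p)^15
= 136 · 0.001331 · 0.17412 = 0.031519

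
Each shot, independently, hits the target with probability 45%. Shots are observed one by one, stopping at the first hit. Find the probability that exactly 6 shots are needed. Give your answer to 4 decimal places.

0.0226

Geometric (trials to first success), p = 0.45.
P(Y = 6) = (1−p)^5 · p = 0.050328 · 0.45 = 0.022648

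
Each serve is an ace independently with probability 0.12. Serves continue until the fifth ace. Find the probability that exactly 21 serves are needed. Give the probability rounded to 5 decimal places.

0.01559

Y = trial on which the fifth success occurs; negative binomial, r=5, p=0.12.
P(Y=21) = C(20,4) · p^5 · (1−p)^16
= 4845 · 2.4883e-05 · 0.12934 = 0.0155928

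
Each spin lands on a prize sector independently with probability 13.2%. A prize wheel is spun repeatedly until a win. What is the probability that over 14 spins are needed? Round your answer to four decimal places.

Y = number of spins to the first success; geometric, p = 0.132.
P(Y > 14) = P(first 14 all fail) = (1−p)^14 = 0.137809

0.1378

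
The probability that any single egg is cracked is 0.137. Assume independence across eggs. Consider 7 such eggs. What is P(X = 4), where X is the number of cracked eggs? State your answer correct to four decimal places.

X ~ Binomial(n=7, p=0.137).
P(X=4) = C(7,4) · p^4 · (1−p)^3
= 35 · 0.00035228 · 0.64274 = 0.007925

0.0079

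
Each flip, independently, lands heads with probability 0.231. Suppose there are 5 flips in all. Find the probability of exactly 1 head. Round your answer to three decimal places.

0.404

X ~ Binomial(n=5, p=0.231).
P(X=1) = C(5,1) · p^1 · (1−p)^4
= 5 · 0.231 · 0.34971 = 0.40391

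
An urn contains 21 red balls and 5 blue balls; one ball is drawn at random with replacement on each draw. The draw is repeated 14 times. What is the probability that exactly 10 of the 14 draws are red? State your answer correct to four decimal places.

0.1618

X ~ Binomial(n=14, p=0.807692).
P(X=10) = C(14,10) · p^10 · (1−p)^4
= 1001 · 0.11816 · 0.0013677 = 0.161763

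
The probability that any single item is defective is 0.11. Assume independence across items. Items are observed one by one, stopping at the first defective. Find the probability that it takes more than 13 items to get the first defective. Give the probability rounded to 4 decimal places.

0.2198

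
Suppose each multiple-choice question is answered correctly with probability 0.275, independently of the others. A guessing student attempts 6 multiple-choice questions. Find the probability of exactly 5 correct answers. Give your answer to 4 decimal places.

X ~ Binomial(n=6, p=0.275).
P(X=5) = C(6,5) · p^5 · (1−p)^1
= 6 · 0.0015728 · 0.725 = 0.006842

0.0068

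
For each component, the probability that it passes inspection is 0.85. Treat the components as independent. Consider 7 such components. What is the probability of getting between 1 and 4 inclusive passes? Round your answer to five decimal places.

X ~ Binomial(7, 0.85); P(1 ≤ X ≤ 4) = Σ C(7,k) p^k (1−p)^(7−k) over k:
  k=1: C(7,1)·0.85^1·0.15^6 = 0.0000678
  k=2: C(7,2)·0.85^2·0.15^5 = 0.0011522
  k=3: C(7,3)·0.85^3·0.15^4 = 0.0108815
  k=4: C(7,4)·0.85^4·0.15^3 = 0.0616620
Total = 0.0737635

0.07376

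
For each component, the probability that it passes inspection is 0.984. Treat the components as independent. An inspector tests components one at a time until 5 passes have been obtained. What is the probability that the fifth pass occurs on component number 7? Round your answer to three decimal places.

0.004

Y = trial on which the fifth success occurs; negative binomial, r=5, p=0.984.
P(Y=7) = C(6,4) · p^5 · (1−p)^2
= 15 · 0.92252 · 0.000256 = 0.00354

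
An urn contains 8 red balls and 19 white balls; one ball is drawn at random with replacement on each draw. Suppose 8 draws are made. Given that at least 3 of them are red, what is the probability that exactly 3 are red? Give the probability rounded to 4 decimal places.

0.5729

X ~ Binomial(8, 0.296296). Want P(X=3 | X≥3) = P(X=3) / P(X≥3).
P(X=3) = C(8,3)·0.296296^3·0.703704^5 = 0.251371
P(X≥3) = 1 − 0.060134 − 0.202556 − 0.298504 = 0.438807
Ratio = 0.251371 / 0.438807 = 0.572852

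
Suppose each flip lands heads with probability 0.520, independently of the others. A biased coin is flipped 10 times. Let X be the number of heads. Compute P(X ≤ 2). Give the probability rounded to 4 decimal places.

0.0420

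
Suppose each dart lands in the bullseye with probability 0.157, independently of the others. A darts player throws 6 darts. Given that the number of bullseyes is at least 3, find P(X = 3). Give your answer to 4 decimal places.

0.8693

X ~ Binomial(6, 0.157). Want P(X=3 | X≥3) = P(X=3) / P(X≥3).
P(X=3) = C(6,3)·0.157^3·0.843^3 = 0.046367
P(X≥3) = 1 − 0.358893 − 0.401041 − 0.186724 = 0.053341
Ratio = 0.046367 / 0.053341 = 0.869257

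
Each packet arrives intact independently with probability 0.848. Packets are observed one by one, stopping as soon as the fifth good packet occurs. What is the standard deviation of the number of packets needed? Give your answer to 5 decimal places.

1.02804

Y = total packets until the fifth success; negative binomial with r=5, p=0.848.
SD(Y) = √[r(1−p)/p²] = √(1.0568708) = 1.0280422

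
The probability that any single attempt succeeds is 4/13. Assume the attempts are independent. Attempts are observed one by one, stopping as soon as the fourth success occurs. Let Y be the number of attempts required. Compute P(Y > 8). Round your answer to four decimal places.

Needing more than 8 attempts ⇔ fewer than 4 successes in the first 8. With X ~ Binomial(8, 0.307692), P(Y > 8) = P(X ≤ 3).
  k=0: C(8,0)·0.307692^0·0.692308^8 = 0.052771
  k=1: C(8,1)·0.307692^1·0.692308^7 = 0.187629
  k=2: C(8,2)·0.307692^2·0.692308^6 = 0.291868
  k=3: C(8,3)·0.307692^3·0.692308^5 = 0.259438
P(X ≤ 3) = 0.791706

0.7917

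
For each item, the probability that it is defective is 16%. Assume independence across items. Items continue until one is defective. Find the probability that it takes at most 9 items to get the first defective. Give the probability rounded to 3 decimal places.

0.792

Y = number of items to the first success; geometric, p = 0.16.
P(Y ≤ 9) = 1 − (1−p)^9 = 1 − 0.20822 = 0.79178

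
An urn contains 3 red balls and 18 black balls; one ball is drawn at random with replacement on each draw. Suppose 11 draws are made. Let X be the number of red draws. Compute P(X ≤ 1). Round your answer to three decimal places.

0.520

X ~ Binomial(11, 0.142857); P(X ≤ 1) = Σ C(11,k) p^k (1−p)^(11−k) over k:
  k=0: C(11,0)·0.142857^0·0.857143^11 = 0.18348
  k=1: C(11,1)·0.142857^1·0.857143^10 = 0.33638
Total = 0.51986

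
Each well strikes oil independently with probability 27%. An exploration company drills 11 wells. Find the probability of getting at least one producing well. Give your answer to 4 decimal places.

0.9686

P(at least one) = 1 − P(none) = 1 − (1 − 0.27)^11
= 1 − 0.031373 = 0.968627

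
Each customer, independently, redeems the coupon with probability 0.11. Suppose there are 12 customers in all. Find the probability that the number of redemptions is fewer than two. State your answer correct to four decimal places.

0.6133

X ~ Binomial(12, 0.11); P(X ≤ 1) = Σ C(12,k) p^k (1−p)^(12−k) over k:
  k=0: C(12,0)·0.11^0·0.89^12 = 0.246990
  k=1: C(12,1)·0.11^1·0.89^11 = 0.366323
Total = 0.613313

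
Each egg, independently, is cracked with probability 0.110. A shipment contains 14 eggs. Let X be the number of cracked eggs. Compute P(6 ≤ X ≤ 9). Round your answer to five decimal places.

X ~ Binomial(14, 0.11); P(6 ≤ X ≤ 9) = Σ C(14,k) p^k (1−p)^(14−k) over k:
  k=6: C(14,6)·0.11^6·0.89^8 = 0.0020943
  k=7: C(14,7)·0.11^7·0.89^7 = 0.0002958
  k=8: C(14,8)·0.11^8·0.89^6 = 0.0000320
  k=9: C(14,9)·0.11^9·0.89^5 = 0.0000026
Total = 0.0024247

0.00242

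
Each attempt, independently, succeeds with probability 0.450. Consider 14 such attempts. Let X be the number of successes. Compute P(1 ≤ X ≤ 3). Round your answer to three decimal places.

0.063

X ~ Binomial(14, 0.45); P(1 ≤ X ≤ 3) = Σ C(14,k) p^k (1−p)^(14−k) over k:
  k=1: C(14,1)·0.45^1·0.55^13 = 0.00265
  k=2: C(14,2)·0.45^2·0.55^12 = 0.01412
  k=3: C(14,3)·0.45^3·0.55^11 = 0.04621
Total = 0.06298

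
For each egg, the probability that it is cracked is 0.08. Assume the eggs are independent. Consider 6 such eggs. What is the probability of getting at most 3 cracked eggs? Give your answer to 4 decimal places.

0.9995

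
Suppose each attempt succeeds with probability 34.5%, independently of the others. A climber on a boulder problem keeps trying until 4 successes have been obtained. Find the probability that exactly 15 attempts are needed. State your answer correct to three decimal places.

0.049

Y = trial on which the fourth success occurs; negative binomial, r=4, p=0.345.
P(Y=15) = C(14,3) · p^4 · (1−p)^11
= 364 · 0.014167 · 0.0095204 = 0.04909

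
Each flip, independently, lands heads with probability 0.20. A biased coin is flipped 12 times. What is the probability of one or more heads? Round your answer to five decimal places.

0.93128

P(at least one) = 1 − P(none) = 1 − (1 − 0.20)^12
= 1 − 0.0687195 = 0.9312805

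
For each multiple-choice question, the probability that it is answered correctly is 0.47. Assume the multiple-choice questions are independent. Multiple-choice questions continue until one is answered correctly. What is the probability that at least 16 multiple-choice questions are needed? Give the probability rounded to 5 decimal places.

Y = number of multiple-choice questions to the first success; geometric, p = 0.47.
P(Y > 15) = P(first 15 all fail) = (1−p)^15 = 0.0000731

0.00007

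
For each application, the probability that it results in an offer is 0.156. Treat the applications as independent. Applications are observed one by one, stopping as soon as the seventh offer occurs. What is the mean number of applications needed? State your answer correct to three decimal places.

Y = total applications until the seventh success; negative binomial with r=7, p=0.156.
E[Y] = r / p = 7 / 0.156 = 44.87179

44.872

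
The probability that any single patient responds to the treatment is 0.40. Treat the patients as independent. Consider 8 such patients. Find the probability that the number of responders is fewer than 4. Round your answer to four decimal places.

0.5941

X ~ Binomial(8, 0.40); P(X ≤ 3) = Σ C(8,k) p^k (1−p)^(8−k) over k:
  k=0: C(8,0)·0.40^0·0.60^8 = 0.016796
  k=1: C(8,1)·0.40^1·0.60^7 = 0.089580
  k=2: C(8,2)·0.40^2·0.60^6 = 0.209019
  k=3: C(8,3)·0.40^3·0.60^5 = 0.278692
Total = 0.594086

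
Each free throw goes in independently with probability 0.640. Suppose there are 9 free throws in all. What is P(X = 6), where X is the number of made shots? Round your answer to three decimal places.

X ~ Binomial(n=9, p=0.64).
P(X=6) = C(9,6) · p^6 · (1−p)^3
= 84 · 0.068719 · 0.046656 = 0.26932

0.269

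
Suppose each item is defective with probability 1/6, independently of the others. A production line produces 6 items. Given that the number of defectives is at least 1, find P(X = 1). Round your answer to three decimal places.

0.604

X ~ Binomial(6, 0.166667). Want P(X=1 | X≥1) = P(X=1) / P(X≥1).
P(X=1) = C(6,1)·0.166667^1·0.833333^5 = 0.40188
P(X≥1) = 1 − 0.33490 = 0.66510
Ratio = 0.40188 / 0.66510 = 0.60423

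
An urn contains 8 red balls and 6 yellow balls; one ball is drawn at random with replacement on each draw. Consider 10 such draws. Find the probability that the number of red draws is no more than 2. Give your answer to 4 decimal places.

X ~ Binomial(10, 0.571429); P(X ≤ 2) = Σ C(10,k) p^k (1−p)^(10−k) over k:
  k=0: C(10,0)·0.571429^0·0.428571^10 = 0.000209
  k=1: C(10,1)·0.571429^1·0.428571^9 = 0.002787
  k=2: C(10,2)·0.571429^2·0.428571^8 = 0.016723
Total = 0.019720

0.0197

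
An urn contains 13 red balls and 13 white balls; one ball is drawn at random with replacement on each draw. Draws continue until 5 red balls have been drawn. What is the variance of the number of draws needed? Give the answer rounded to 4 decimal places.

10.0000

Y = total draws until the fifth success; negative binomial with r=5, p=0.50.
Var(Y) = r(1−p)/p² = 5·0.50 / 0.50² = 10.000000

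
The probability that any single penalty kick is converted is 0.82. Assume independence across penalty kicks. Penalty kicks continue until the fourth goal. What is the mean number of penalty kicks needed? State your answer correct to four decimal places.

4.8780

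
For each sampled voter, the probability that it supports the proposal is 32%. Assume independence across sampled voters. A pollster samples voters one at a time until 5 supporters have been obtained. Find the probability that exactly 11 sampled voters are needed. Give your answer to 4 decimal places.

0.0697

Y = trial on which the fifth success occurs; negative binomial, r=5, p=0.32.
P(Y=11) = C(10,4) · p^5 · (1−p)^6
= 210 · 0.0033554 · 0.098867 = 0.069666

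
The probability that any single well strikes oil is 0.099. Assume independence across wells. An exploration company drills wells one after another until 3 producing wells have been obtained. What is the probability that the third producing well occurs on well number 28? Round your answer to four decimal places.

0.0251

Y = trial on which the third success occurs; negative binomial, r=3, p=0.099.
P(Y=28) = C(27,2) · p^3 · (1−p)^25
= 351 · 0.0009703 · 0.073811 = 0.025138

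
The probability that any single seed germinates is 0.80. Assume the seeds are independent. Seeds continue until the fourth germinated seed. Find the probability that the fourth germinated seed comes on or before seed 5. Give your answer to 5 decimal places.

Finishing within 5 seeds ⇔ at least 4 successes in the first 5. With X ~ Binomial(5, 0.80), P(Y ≤ 5) = 1 − P(X ≤ 3).
  k=0: C(5,0)·0.80^0·0.20^5 = 0.0003200
  k=1: C(5,1)·0.80^1·0.20^4 = 0.0064000
  k=2: C(5,2)·0.80^2·0.20^3 = 0.0512000
  k=3: C(5,3)·0.80^3·0.20^2 = 0.2048000
1 − 0.2627200 = 0.7372800

0.73728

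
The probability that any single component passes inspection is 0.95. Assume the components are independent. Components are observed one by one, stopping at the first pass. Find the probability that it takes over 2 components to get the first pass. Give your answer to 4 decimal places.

Y = number of components to the first success; geometric, p = 0.95.
P(Y > 2) = P(first 2 all fail) = (1−p)^2 = 0.002500

0.0025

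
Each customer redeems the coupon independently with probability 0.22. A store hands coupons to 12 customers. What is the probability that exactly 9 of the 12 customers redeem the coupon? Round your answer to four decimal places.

0.0001

X ~ Binomial(n=12, p=0.22).
P(X=9) = C(12,9) · p^9 · (1−p)^3
= 220 · 1.2073e-06 · 0.47455 = 0.000126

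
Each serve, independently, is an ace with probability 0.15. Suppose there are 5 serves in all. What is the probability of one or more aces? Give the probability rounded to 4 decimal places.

0.5563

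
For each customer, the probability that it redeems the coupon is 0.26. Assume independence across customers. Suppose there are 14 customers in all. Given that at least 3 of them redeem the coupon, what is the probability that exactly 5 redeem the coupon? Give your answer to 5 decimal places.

X ~ Binomial(14, 0.26). Want P(X=5 | X≥3) = P(X=5) / P(X≥3).
P(X=5) = C(14,5)·0.26^5·0.74^9 = 0.1582764
P(X≥3) = 1 − 0.0147654 − 0.0726296 − 0.1658703 = 0.7467347
Ratio = 0.1582764 / 0.7467347 = 0.2119581

0.21196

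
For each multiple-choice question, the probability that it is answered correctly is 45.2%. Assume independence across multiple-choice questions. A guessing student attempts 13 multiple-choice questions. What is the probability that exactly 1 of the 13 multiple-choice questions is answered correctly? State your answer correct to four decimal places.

0.0043

X ~ Binomial(n=13, p=0.452).
P(X=1) = C(13,1) · p^1 · (1−p)^12
= 13 · 0.452 · 0.00073344 = 0.004310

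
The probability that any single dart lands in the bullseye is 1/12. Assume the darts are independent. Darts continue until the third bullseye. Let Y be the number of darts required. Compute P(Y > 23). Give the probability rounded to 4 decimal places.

0.7004

Needing more than 23 darts ⇔ fewer than 3 successes in the first 23. With X ~ Binomial(23, 0.083333), P(Y > 23) = P(X ≤ 2).
  k=0: C(23,0)·0.083333^0·0.916667^23 = 0.135165
  k=1: C(23,1)·0.083333^1·0.916667^22 = 0.282617
  k=2: C(23,2)·0.083333^2·0.916667^21 = 0.282617
P(X ≤ 2) = 0.700399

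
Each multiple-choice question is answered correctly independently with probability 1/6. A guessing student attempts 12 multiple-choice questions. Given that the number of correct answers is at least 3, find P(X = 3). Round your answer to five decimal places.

X ~ Binomial(12, 0.166667). Want P(X=3 | X≥3) = P(X=3) / P(X≥3).
P(X=3) = C(12,3)·0.166667^3·0.833333^9 = 0.1973957
P(X≥3) = 1 − 0.1121567 − 0.2691760 − 0.2960936 = 0.3225738
Ratio = 0.1973957 / 0.3225738 = 0.6119397

0.61194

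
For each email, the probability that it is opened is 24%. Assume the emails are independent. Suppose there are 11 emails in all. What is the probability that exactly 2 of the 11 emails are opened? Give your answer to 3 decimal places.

X ~ Binomial(n=11, p=0.24).
P(X=2) = C(11,2) · p^2 · (1−p)^9
= 55 · 0.0576 · 0.084591 = 0.26798

0.268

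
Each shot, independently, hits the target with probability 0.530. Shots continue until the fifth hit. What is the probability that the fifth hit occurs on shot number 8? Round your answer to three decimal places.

0.152

Y = trial on which the fifth success occurs; negative binomial, r=5, p=0.53.
P(Y=8) = C(7,4) · p^5 · (1−p)^3
= 35 · 0.04182 · 0.10382 = 0.15196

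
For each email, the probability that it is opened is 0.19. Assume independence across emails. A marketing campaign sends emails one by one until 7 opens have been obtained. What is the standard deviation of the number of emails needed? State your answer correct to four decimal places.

Y = total emails until the seventh success; negative binomial with r=7, p=0.19.
SD(Y) = √[r(1−p)/p²] = √(157.063712) = 12.532506

12.5325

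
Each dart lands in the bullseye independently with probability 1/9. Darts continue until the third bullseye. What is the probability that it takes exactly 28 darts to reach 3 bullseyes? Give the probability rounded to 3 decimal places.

0.025

Y = trial on which the third success occurs; negative binomial, r=3, p=0.111111.
P(Y=28) = C(27,2) · p^3 · (1−p)^25
= 351 · 0.0013717 · 0.052624 = 0.02534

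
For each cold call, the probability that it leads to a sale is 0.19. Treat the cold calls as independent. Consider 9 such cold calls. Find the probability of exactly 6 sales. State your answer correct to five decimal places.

0.00210

X ~ Binomial(n=9, p=0.19).
P(X=6) = C(9,6) · p^6 · (1−p)^3
= 84 · 4.7046e-05 · 0.53144 = 0.0021002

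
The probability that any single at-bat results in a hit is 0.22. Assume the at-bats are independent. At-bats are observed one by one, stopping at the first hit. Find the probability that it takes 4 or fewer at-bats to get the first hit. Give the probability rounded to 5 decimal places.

Y = number of at-bats to the first success; geometric, p = 0.22.
P(Y ≤ 4) = 1 − (1−p)^4 = 1 − 0.3701506 = 0.6298494

0.62985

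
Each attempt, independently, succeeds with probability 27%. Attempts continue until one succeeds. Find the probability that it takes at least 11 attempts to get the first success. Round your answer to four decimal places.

0.0430

Y = number of attempts to the first success; geometric, p = 0.27.
P(Y > 10) = P(first 10 all fail) = (1−p)^10 = 0.042976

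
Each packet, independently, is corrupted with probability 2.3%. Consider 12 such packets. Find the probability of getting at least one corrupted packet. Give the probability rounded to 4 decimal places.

0.2436

P(at least one) = 1 − P(none) = 1 − (1 − 0.023)^12
= 1 − 0.756371 = 0.243629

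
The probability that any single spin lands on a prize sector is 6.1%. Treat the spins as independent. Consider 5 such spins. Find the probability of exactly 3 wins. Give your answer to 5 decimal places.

X ~ Binomial(n=5, p=0.061).
P(X=3) = C(5,3) · p^3 · (1−p)^2
= 10 · 0.00022698 · 0.88172 = 0.0020013

0.00200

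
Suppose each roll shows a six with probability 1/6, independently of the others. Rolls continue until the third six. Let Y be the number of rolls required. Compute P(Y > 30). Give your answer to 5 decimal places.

Needing more than 30 rolls ⇔ fewer than 3 successes in the first 30. With X ~ Binomial(30, 0.166667), P(Y > 30) = P(X ≤ 2).
  k=0: C(30,0)·0.166667^0·0.833333^30 = 0.0042127
  k=1: C(30,1)·0.166667^1·0.833333^29 = 0.0252763
  k=2: C(30,2)·0.166667^2·0.833333^28 = 0.0733013
P(X ≤ 2) = 0.1027904

0.10279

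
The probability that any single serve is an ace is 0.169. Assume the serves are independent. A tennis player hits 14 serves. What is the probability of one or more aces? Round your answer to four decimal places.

P(at least one) = 1 − P(none) = 1 − (1 − 0.169)^14
= 1 − 0.074888 = 0.925112

0.9251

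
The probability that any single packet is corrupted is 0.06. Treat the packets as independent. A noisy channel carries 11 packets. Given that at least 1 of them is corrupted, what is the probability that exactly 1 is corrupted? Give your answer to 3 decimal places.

0.720

X ~ Binomial(11, 0.06). Want P(X=1 | X≥1) = P(X=1) / P(X≥1).
P(X=1) = C(11,1)·0.06^1·0.94^10 = 0.35549
P(X≥1) = 1 − 0.50630 = 0.49370
Ratio = 0.35549 / 0.49370 = 0.72004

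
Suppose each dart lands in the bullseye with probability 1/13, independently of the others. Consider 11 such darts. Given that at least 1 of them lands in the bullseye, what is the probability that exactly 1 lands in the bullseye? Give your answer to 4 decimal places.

0.6492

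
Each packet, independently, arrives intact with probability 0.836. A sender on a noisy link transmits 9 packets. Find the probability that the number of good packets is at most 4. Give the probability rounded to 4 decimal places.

0.0083

X ~ Binomial(9, 0.836); P(X ≤ 4) = Σ C(9,k) p^k (1−p)^(9−k) over k:
  k=0: C(9,0)·0.836^0·0.164^9 = 0.000000
  k=1: C(9,1)·0.836^1·0.164^8 = 0.000004
  k=2: C(9,2)·0.836^2·0.164^7 = 0.000080
  k=3: C(9,3)·0.836^3·0.164^6 = 0.000955
  k=4: C(9,4)·0.836^4·0.164^5 = 0.007302
Total = 0.008341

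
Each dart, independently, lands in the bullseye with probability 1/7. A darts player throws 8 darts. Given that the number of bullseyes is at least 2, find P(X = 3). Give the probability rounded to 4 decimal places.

0.2359

X ~ Binomial(8, 0.142857). Want P(X=3 | X≥2) = P(X=3) / P(X≥2).
P(X=3) = C(8,3)·0.142857^3·0.857143^5 = 0.075537
P(X≥2) = 1 − 0.291357 − 0.388476 = 0.320167
Ratio = 0.075537 / 0.320167 = 0.235930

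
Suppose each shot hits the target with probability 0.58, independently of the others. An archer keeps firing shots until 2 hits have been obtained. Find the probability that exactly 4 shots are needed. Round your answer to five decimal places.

0.17802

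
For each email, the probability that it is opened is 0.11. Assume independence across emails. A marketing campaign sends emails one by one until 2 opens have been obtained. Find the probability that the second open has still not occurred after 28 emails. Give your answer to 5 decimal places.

0.17073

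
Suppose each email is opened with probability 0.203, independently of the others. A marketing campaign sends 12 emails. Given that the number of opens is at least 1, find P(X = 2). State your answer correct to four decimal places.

X ~ Binomial(12, 0.203). Want P(X=2 | X≥1) = P(X=2) / P(X≥1).
P(X=2) = C(12,2)·0.203^2·0.797^10 = 0.281267
P(X≥1) = 1 − 0.065690 = 0.934310
Ratio = 0.281267 / 0.934310 = 0.301043

0.3010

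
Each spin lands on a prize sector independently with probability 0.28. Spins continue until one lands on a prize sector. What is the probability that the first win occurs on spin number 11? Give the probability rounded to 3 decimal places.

Geometric (trials to first success), p = 0.28.
P(Y = 11) = (1−p)^10 · p = 0.037439 · 0.28 = 0.01048

0.010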